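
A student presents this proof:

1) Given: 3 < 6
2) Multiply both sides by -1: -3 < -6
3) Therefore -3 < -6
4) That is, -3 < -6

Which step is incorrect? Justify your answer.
Step 2: Multiply both sides by -1: -3 < -6

Step 2 multiplies both sides by -1 but fails to reverse the inequality sign. When multiplying (or dividing) an inequality by a negative number, the direction must be reversed. Since 3 < 6, we should get -3 > -6, i.e., -3 > -6.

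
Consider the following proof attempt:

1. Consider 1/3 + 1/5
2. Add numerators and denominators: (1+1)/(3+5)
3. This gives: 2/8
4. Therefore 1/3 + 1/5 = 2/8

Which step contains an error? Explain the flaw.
Step 2: Add numerators and denominators: (1+1)/(3+5)

Step 2 incorrectly adds fractions by separately adding numerators and denominators. This is wrong. The correct method requires a common denominator: 1/3 + 1/5 = (1×5 + 1×3)/(3×5) = 8/15 = 8/15. The method used gives 2/8, which is different.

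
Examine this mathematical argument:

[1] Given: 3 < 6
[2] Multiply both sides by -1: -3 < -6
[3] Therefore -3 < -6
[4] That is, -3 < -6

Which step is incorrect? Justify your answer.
Step 2: Multiply both sides by -1: -3 < -6

Step 2 multiplies both sides by -1 but fails to reverse the inequality sign. When multiplying (or dividing) an inequality by a negative number, the direction must be reversed. Since 3 < 6, we should get -3 > -6, i.e., -3 > -6.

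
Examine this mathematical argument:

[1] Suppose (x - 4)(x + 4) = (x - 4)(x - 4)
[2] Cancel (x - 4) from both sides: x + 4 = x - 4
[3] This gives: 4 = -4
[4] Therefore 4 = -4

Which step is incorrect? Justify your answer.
Step 2: Cancel (x - 4) from both sides: x + 4 = x - 4

Step 2 cancels (x - 4) from both sides. This is only valid if (x - 4) ≠ 0, i.e., x ≠ 4. When x = 4, both sides equal zero regardless of the other factors. The correct approach requires considering x = 4 as a separate case.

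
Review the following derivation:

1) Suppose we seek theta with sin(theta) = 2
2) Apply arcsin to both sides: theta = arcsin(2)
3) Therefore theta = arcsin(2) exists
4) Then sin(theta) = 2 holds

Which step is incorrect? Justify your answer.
Step 2: Apply arcsin to both sides: theta = arcsin(2)

Step 2 applies arcsin to 2. However, arcsin(x) is only defined for x in [-1, 1] because sin(theta) can only produce values in that range. Since |2| > 1, arcsin(2) is undefined. There is no angle whose sine equals 2.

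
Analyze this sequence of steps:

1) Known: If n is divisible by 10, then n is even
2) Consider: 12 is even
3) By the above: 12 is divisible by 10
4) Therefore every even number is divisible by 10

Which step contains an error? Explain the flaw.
Step 3: By the above: 12 is divisible by 10

Step 3 commits the fallacy of affirming the consequent. The known fact 'divisible by 10 → even' does NOT imply 'even → divisible by 10'. That would be the converse, which is false. For example, 12 is even but 12 ÷ 10 = 1.20, which is not an integer.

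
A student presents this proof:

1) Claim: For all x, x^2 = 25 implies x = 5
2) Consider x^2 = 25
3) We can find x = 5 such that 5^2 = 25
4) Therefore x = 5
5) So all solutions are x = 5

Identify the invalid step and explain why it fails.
Step 4: Therefore x = 5

Step 4 incorrectly concludes that x = 5 is the only solution. The proof shows that x = 5 is A solution (existence), but does not show it is the ONLY solution (uniqueness). In fact, x = -5 is also a solution since (-5)^2 = 25. Finding one solution doesn't prove there are no others.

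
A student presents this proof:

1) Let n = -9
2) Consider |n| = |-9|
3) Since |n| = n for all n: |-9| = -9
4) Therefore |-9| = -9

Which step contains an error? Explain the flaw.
Step 3: Since |n| = n for all n: |-9| = -9

Step 3 incorrectly states that |n| = n for all n. The correct definition is |n| = n when n >= 0, and |n| = -n when n < 0. Since -9 < 0, we have |-9| = -(-9) = 9, not -9.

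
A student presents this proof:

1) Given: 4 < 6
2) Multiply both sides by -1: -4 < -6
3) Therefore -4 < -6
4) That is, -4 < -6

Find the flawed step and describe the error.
Step 2: Multiply both sides by -1: -4 < -6

Step 2 multiplies both sides by -1 but fails to reverse the inequality sign. When multiplying (or dividing) an inequality by a negative number, the direction must be reversed. Since 4 < 6, we should get -4 > -6, i.e., -4 > -6.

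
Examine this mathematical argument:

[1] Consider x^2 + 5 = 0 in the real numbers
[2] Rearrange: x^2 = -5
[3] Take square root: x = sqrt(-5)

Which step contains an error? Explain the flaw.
Step 3: Take square root: x = sqrt(-5)

Step 3 takes the square root of -5, which is negative. In the real number system, the square root of a negative number is undefined. The equation x^2 + 5 = 0 has no real solutions. Square roots of negative numbers only exist in the complex numbers.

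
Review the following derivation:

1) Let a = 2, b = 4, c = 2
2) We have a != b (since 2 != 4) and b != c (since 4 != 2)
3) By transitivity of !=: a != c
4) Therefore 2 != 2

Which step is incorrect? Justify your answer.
Step 3: By transitivity of !=: a != c

Step 3 incorrectly applies transitivity to the '!=' relation. Transitivity states: if a R b and b R c, then a R c. However, '!=' is not transitive. Counterexample: 2 != 4 and 4 != 2, but 2 = 2 (both equal 2). Transitivity holds for relations like <, <=, =, but not for !=.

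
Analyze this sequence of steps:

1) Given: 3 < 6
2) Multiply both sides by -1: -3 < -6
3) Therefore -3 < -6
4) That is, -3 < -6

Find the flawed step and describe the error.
Step 2: Multiply both sides by -1: -3 < -6

Step 2 multiplies both sides by -1 but fails to reverse the inequality sign. When multiplying (or dividing) an inequality by a negative number, the direction must be reversed. Since 3 < 6, we should get -3 > -6, i.e., -3 > -6.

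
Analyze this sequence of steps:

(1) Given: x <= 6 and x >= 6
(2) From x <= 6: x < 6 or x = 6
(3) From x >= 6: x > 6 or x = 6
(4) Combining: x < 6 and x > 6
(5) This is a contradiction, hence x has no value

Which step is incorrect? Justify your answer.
Step 4: Combining: x < 6 and x > 6

Step 4 incorrectly combines the conditions. From x <= 6 and x >= 6, the intersection is x = 6. The error treats the 'or' cases as 'and' requirements. The correct conclusion is that x = 6 is the unique solution, not that no solution exists.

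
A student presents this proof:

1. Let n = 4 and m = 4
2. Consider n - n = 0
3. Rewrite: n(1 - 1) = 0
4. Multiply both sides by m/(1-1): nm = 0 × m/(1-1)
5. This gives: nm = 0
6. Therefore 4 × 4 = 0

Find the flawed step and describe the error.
Step 4: Multiply both sides by m/(1-1): nm = 0 × m/(1-1)

Step 4 multiplies both sides by m/(1-1). However, 1-1 = 0, so this is multiplication by m/0, which is undefined. We cannot multiply by an undefined expression.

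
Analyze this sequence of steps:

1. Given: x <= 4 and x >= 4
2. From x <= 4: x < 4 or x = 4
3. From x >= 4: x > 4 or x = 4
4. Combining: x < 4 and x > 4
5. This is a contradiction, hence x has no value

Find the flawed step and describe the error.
Step 4: Combining: x < 4 and x > 4

Step 4 incorrectly combines the conditions. From x <= 4 and x >= 4, the intersection is x = 4. The error treats the 'or' cases as 'and' requirements. The correct conclusion is that x = 4 is the unique solution, not that no solution exists.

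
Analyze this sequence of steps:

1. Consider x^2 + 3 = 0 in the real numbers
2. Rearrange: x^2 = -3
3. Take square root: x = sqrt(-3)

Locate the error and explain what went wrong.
Step 3: Take square root: x = sqrt(-3)

Step 3 takes the square root of -3, which is negative. In the real number system, the square root of a negative number is undefined. The equation x^2 + 3 = 0 has no real solutions. Square roots of negative numbers only exist in the complex numbers.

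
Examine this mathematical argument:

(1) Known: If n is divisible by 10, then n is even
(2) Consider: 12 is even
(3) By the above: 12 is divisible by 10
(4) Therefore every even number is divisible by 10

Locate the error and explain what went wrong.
Step 3: By the above: 12 is divisible by 10

Step 3 commits the fallacy of affirming the consequent. The known fact 'divisible by 10 → even' does NOT imply 'even → divisible by 10'. That would be the converse, which is false. For example, 12 is even but 12 ÷ 10 = 1.20, which is not an integer.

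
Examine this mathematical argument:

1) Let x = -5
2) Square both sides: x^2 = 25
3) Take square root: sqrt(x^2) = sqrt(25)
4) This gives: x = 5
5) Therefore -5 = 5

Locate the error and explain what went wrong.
Step 4: This gives: x = 5

Step 4 incorrectly states that sqrt(x^2) = x. The correct identity is sqrt(x^2) = |x|. Since x = -5 < 0, we have sqrt(x^2) = |-5| = 5, not x = -5.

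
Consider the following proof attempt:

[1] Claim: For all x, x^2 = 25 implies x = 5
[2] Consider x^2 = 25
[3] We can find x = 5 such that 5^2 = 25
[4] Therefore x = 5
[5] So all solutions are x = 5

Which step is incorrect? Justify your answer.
Step 4: Therefore x = 5

Step 4 incorrectly concludes that x = 5 is the only solution. The proof shows that x = 5 is A solution (existence), but does not show it is the ONLY solution (uniqueness). In fact, x = -5 is also a solution since (-5)^2 = 25. Finding one solution doesn't prove there are no others.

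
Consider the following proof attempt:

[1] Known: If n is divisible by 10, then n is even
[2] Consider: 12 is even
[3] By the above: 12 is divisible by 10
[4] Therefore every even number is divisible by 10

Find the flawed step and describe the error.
Step 3: By the above: 12 is divisible by 10

Step 3 commits the fallacy of affirming the consequent. The known fact 'divisible by 10 → even' does NOT imply 'even → divisible by 10'. That would be the converse, which is false. For example, 12 is even but 12 ÷ 10 = 1.20, which is not an integer.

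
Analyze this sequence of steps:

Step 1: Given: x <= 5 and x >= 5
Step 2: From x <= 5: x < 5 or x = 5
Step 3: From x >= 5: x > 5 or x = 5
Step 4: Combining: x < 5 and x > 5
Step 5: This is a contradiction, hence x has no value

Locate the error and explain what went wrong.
Step 4: Combining: x < 5 and x > 5

Step 4 incorrectly combines the conditions. From x <= 5 and x >= 5, the intersection is x = 5. The error treats the 'or' cases as 'and' requirements. The correct conclusion is that x = 5 is the unique solution, not that no solution exists.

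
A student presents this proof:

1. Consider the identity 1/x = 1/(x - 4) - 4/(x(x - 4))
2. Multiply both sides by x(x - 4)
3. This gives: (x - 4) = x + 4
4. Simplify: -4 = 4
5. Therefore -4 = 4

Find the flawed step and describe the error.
Step 3: This gives: (x - 4) = x + 4

Step 3 makes a sign error when clearing denominators. Multiplying -4/(x(x - 4)) by x(x - 4) gives -4, not +4. The correct result is (x - 4) = x - 4, which is trivially true, not (x - 4) = x + 4. (Step 1 is a valid identity: 1/(x - 4) - 4/(x(x - 4)) = (x - 4)/(x(x - 4)) = 1/x.)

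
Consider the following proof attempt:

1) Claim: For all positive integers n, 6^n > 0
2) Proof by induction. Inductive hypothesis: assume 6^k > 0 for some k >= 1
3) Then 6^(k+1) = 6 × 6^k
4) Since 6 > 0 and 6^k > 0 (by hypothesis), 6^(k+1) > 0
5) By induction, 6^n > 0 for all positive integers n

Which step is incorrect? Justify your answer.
Step 5: By induction, 6^n > 0 for all positive integers n

Step 5 concludes the proof by induction, but no base case was ever established. A valid induction proof requires: (1) a base case proving 6^1 > 0, and (2) an inductive step showing IF 6^k > 0 THEN 6^(k+1) > 0. Steps 2-4 correctly establish the inductive step, but without the base case the conclusion in step 5 does not follow.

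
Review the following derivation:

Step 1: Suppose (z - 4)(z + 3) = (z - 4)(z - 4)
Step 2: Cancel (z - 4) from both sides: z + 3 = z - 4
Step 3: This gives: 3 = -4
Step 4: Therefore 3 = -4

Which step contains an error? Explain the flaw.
Step 2: Cancel (z - 4) from both sides: z + 3 = z - 4

Step 2 cancels (z - 4) from both sides. This is only valid if (z - 4) ≠ 0, i.e., z ≠ 4. When z = 4, both sides equal zero regardless of the other factors. The correct approach requires considering z = 4 as a separate case.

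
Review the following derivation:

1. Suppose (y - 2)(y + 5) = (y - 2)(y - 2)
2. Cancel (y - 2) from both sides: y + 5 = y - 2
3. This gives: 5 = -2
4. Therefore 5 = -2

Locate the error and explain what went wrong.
Step 2: Cancel (y - 2) from both sides: y + 5 = y - 2

Step 2 cancels (y - 2) from both sides. This is only valid if (y - 2) ≠ 0, i.e., y ≠ 2. When y = 2, both sides equal zero regardless of the other factors. The correct approach requires considering y = 2 as a separate case.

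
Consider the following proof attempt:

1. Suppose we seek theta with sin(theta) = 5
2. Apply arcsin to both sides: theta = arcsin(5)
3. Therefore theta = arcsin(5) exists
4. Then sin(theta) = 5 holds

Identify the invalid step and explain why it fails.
Step 2: Apply arcsin to both sides: theta = arcsin(5)

Step 2 applies arcsin to 5. However, arcsin(x) is only defined for x in [-1, 1] because sin(theta) can only produce values in that range. Since |5| > 1, arcsin(5) is undefined. There is no angle whose sine equals 5.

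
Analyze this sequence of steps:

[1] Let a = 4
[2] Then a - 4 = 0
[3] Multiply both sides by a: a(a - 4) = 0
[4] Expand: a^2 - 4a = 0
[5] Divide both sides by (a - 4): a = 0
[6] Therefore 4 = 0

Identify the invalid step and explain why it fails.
Step 5: Divide both sides by (a - 4): a = 0

Step 5 divides both sides by (a - 4). However, since a = 4, we have (a - 4) = 0. Division by zero is undefined, making this step invalid.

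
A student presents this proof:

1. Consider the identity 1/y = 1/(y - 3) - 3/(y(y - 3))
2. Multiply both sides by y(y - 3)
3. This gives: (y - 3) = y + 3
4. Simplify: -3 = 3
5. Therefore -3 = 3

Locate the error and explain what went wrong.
Step 3: This gives: (y - 3) = y + 3

Step 3 makes a sign error when clearing denominators. Multiplying -3/(y(y - 3)) by y(y - 3) gives -3, not +3. The correct result is (y - 3) = y - 3, which is trivially true, not (y - 3) = y + 3. (Step 1 is a valid identity: 1/(y - 3) - 3/(y(y - 3)) = (y - 3)/(y(y - 3)) = 1/y.)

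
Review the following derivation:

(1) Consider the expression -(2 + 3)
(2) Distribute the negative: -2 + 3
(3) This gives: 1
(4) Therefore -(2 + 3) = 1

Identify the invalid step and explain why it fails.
Step 2: Distribute the negative: -2 + 3

Step 2 incorrectly distributes the negative sign. The correct distribution is -(2 + 3) = -2 - 3 = -5. The negative must be applied to both terms, not just the first. The error treats -(2 + 3) as -2 + 3, which equals 1 instead of -5.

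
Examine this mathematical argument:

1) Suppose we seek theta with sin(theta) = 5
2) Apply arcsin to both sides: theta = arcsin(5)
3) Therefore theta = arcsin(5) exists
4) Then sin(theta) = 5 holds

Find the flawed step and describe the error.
Step 2: Apply arcsin to both sides: theta = arcsin(5)

Step 2 applies arcsin to 5. However, arcsin(x) is only defined for x in [-1, 1] because sin(theta) can only produce values in that range. Since |5| > 1, arcsin(5) is undefined. There is no angle whose sine equals 5.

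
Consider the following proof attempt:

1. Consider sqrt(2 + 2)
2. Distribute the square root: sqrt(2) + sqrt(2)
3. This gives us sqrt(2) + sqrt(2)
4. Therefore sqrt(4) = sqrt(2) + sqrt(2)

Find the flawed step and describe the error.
Step 2: Distribute the square root: sqrt(2) + sqrt(2)

Step 2 incorrectly 'distributes' the square root over addition. The square root function does not distribute: sqrt(a + b) ≠ sqrt(a) + sqrt(b). In fact, sqrt(2 + 2) = sqrt(4) ≈ 2.0000, while sqrt(2) + sqrt(2) ≈ 2.8284.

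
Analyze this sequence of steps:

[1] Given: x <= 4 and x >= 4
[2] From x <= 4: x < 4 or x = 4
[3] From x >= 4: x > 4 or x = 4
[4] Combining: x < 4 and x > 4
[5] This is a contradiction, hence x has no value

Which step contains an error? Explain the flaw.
Step 4: Combining: x < 4 and x > 4

Step 4 incorrectly combines the conditions. From x <= 4 and x >= 4, the intersection is x = 4. The error treats the 'or' cases as 'and' requirements. The correct conclusion is that x = 4 is the unique solution, not that no solution exists.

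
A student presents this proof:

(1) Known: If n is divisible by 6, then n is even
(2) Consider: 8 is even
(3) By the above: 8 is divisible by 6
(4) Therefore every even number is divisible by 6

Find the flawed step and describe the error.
Step 3: By the above: 8 is divisible by 6

Step 3 commits the fallacy of affirming the consequent. The known fact 'divisible by 6 → even' does NOT imply 'even → divisible by 6'. That would be the converse, which is false. For example, 8 is even but 8 ÷ 6 = 1.33, which is not an integer.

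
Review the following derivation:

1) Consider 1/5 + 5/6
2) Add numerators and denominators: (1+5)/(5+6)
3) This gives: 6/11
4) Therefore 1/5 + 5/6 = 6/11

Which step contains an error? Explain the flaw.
Step 2: Add numerators and denominators: (1+5)/(5+6)

Step 2 incorrectly adds fractions by separately adding numerators and denominators. This is wrong. The correct method requires a common denominator: 1/5 + 5/6 = (1×6 + 5×5)/(5×6) = 31/30 = 31/30. The method used gives 6/11, which is different.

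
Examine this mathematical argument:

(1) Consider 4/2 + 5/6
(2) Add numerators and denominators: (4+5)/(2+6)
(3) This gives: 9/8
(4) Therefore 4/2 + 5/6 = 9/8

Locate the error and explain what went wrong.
Step 2: Add numerators and denominators: (4+5)/(2+6)

Step 2 incorrectly adds fractions by separately adding numerators and denominators. This is wrong. The correct method requires a common denominator: 4/2 + 5/6 = (4×6 + 5×2)/(2×6) = 34/12 = 17/6. The method used gives 9/8, which is different.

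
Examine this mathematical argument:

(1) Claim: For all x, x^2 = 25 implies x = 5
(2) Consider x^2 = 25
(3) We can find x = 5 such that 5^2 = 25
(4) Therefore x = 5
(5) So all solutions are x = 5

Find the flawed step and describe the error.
Step 4: Therefore x = 5

Step 4 incorrectly concludes that x = 5 is the only solution. The proof shows that x = 5 is A solution (existence), but does not show it is the ONLY solution (uniqueness). In fact, x = -5 is also a solution since (-5)^2 = 25. Finding one solution doesn't prove there are no others.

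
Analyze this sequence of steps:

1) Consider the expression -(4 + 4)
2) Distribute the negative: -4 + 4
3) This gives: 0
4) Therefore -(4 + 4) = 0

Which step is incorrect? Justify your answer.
Step 2: Distribute the negative: -4 + 4

Step 2 incorrectly distributes the negative sign. The correct distribution is -(4 + 4) = -4 - 4 = -8. The negative must be applied to both terms, not just the first. The error treats -(4 + 4) as -4 + 4, which equals 0 instead of -8.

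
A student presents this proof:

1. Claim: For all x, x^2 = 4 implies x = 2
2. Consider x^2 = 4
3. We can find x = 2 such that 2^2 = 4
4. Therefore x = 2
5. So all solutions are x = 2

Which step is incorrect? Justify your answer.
Step 4: Therefore x = 2

Step 4 incorrectly concludes that x = 2 is the only solution. The proof shows that x = 2 is A solution (existence), but does not show it is the ONLY solution (uniqueness). In fact, x = -2 is also a solution since (-2)^2 = 4. Finding one solution doesn't prove there are no others.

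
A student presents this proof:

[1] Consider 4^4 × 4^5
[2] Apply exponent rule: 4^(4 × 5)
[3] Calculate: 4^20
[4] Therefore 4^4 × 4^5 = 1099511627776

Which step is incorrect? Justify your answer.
Step 2: Apply exponent rule: 4^(4 × 5)

Step 2 incorrectly states that a^b × a^c = a^(b×c). The correct rule is a^b × a^c = a^(b+c). The actual value is 4^4 × 4^5 = 4^9 = 262144, not 4^20 = 1099511627776.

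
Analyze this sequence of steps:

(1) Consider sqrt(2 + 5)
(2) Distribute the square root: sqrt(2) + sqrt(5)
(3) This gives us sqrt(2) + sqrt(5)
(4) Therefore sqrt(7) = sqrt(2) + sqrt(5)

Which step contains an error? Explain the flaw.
Step 2: Distribute the square root: sqrt(2) + sqrt(5)

Step 2 incorrectly 'distributes' the square root over addition. The square root function does not distribute: sqrt(a + b) ≠ sqrt(a) + sqrt(b). In fact, sqrt(2 + 5) = sqrt(7) ≈ 2.6458, while sqrt(2) + sqrt(5) ≈ 3.6503.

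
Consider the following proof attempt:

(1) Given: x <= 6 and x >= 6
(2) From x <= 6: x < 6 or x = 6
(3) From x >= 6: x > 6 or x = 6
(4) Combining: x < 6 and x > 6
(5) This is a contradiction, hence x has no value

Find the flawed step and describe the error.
Step 4: Combining: x < 6 and x > 6

Step 4 incorrectly combines the conditions. From x <= 6 and x >= 6, the intersection is x = 6. The error treats the 'or' cases as 'and' requirements. The correct conclusion is that x = 6 is the unique solution, not that no solution exists.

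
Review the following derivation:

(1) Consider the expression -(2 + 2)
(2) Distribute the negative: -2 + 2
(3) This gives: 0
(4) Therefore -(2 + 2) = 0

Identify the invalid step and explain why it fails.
Step 2: Distribute the negative: -2 + 2

Step 2 incorrectly distributes the negative sign. The correct distribution is -(2 + 2) = -2 - 2 = -4. The negative must be applied to both terms, not just the first. The error treats -(2 + 2) as -2 + 2, which equals 0 instead of -4.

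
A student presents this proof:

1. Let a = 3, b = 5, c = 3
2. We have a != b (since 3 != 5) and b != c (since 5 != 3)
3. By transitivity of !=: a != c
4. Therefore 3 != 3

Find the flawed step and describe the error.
Step 3: By transitivity of !=: a != c

Step 3 incorrectly applies transitivity to the '!=' relation. Transitivity states: if a R b and b R c, then a R c. However, '!=' is not transitive. Counterexample: 3 != 5 and 5 != 3, but 3 = 3 (both equal 3). Transitivity holds for relations like <, <=, =, but not for !=.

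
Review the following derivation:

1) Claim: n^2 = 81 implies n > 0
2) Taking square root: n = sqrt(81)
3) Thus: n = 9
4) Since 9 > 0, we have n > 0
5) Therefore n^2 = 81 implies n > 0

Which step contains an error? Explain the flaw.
Step 2: Taking square root: n = sqrt(81)

Step 2 takes the square root and assumes the positive root only. The equation n^2 = 81 actually has two solutions: n = 9 and n = -9. The proof silently assumes n > 0 without justification, then uses this assumption to conclude n > 0, which is circular. The counterexample n = -9 shows the claim is false.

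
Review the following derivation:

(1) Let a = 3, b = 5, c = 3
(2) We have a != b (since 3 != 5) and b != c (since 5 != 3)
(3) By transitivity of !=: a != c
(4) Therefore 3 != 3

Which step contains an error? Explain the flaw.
Step 3: By transitivity of !=: a != c

Step 3 incorrectly applies transitivity to the '!=' relation. Transitivity states: if a R b and b R c, then a R c. However, '!=' is not transitive. Counterexample: 3 != 5 and 5 != 3, but 3 = 3 (both equal 3). Transitivity holds for relations like <, <=, =, but not for !=.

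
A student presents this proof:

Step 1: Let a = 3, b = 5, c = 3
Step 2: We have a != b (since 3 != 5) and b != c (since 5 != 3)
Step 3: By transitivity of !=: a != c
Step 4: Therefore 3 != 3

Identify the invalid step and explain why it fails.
Step 3: By transitivity of !=: a != c

Step 3 incorrectly applies transitivity to the '!=' relation. Transitivity states: if a R b and b R c, then a R c. However, '!=' is not transitive. Counterexample: 3 != 5 and 5 != 3, but 3 = 3 (both equal 3). Transitivity holds for relations like <, <=, =, but not for !=.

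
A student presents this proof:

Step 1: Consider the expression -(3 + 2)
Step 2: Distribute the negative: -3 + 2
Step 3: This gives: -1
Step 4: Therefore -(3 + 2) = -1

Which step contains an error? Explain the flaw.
Step 2: Distribute the negative: -3 + 2

Step 2 incorrectly distributes the negative sign. The correct distribution is -(3 + 2) = -3 - 2 = -5. The negative must be applied to both terms, not just the first. The error treats -(3 + 2) as -3 + 2, which equals -1 instead of -5.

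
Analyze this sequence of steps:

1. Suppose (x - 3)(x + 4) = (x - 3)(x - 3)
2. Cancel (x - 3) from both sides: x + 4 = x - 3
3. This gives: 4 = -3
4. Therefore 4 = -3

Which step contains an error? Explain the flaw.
Step 2: Cancel (x - 3) from both sides: x + 4 = x - 3

Step 2 cancels (x - 3) from both sides. This is only valid if (x - 3) ≠ 0, i.e., x ≠ 3. When x = 3, both sides equal zero regardless of the other factors. The correct approach requires considering x = 3 as a separate case.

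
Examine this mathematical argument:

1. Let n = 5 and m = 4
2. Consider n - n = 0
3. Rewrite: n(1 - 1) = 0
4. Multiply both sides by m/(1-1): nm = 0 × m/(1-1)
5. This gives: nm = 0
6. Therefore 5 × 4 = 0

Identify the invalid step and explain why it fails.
Step 4: Multiply both sides by m/(1-1): nm = 0 × m/(1-1)

Step 4 multiplies both sides by m/(1-1). However, 1-1 = 0, so this is multiplication by m/0, which is undefined. We cannot multiply by an undefined expression.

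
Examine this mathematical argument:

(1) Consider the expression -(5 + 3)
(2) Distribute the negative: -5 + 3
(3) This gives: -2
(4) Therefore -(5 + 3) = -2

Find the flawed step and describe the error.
Step 2: Distribute the negative: -5 + 3

Step 2 incorrectly distributes the negative sign. The correct distribution is -(5 + 3) = -5 - 3 = -8. The negative must be applied to both terms, not just the first. The error treats -(5 + 3) as -5 + 3, which equals -2 instead of -8.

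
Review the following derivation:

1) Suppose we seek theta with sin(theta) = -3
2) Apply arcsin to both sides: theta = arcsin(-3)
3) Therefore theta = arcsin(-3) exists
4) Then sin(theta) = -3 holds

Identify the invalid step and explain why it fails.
Step 2: Apply arcsin to both sides: theta = arcsin(-3)

Step 2 applies arcsin to -3. However, arcsin(x) is only defined for x in [-1, 1] because sin(theta) can only produce values in that range. Since |-3| > 1, arcsin(-3) is undefined. There is no angle whose sine equals -3.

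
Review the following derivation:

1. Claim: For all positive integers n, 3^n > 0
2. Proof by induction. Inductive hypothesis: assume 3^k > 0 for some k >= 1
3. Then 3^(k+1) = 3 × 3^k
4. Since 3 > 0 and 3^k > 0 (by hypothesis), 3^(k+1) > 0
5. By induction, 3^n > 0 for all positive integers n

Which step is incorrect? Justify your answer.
Step 5: By induction, 3^n > 0 for all positive integers n

Step 5 concludes the proof by induction, but no base case was ever established. A valid induction proof requires: (1) a base case proving 3^1 > 0, and (2) an inductive step showing IF 3^k > 0 THEN 3^(k+1) > 0. Steps 2-4 correctly establish the inductive step, but without the base case the conclusion in step 5 does not follow.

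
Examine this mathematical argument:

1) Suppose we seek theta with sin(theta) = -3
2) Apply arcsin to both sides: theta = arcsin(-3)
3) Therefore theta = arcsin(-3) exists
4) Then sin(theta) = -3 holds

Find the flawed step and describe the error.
Step 2: Apply arcsin to both sides: theta = arcsin(-3)

Step 2 applies arcsin to -3. However, arcsin(x) is only defined for x in [-1, 1] because sin(theta) can only produce values in that range. Since |-3| > 1, arcsin(-3) is undefined. There is no angle whose sine equals -3.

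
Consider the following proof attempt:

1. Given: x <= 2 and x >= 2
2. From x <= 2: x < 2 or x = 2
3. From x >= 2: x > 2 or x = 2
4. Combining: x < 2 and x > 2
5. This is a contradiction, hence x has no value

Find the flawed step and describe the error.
Step 4: Combining: x < 2 and x > 2

Step 4 incorrectly combines the conditions. From x <= 2 and x >= 2, the intersection is x = 2. The error treats the 'or' cases as 'and' requirements. The correct conclusion is that x = 2 is the unique solution, not that no solution exists.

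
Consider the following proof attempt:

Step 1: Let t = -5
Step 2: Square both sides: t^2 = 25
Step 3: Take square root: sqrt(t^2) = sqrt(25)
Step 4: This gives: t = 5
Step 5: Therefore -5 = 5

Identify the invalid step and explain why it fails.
Step 4: This gives: t = 5

Step 4 incorrectly states that sqrt(t^2) = t. The correct identity is sqrt(t^2) = |t|. Since t = -5 < 0, we have sqrt(t^2) = |-5| = 5, not t = -5.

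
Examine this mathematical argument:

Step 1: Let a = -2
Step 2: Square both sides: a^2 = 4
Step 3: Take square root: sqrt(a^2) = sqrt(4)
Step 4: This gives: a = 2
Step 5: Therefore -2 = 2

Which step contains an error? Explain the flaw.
Step 4: This gives: a = 2

Step 4 incorrectly states that sqrt(a^2) = a. The correct identity is sqrt(a^2) = |a|. Since a = -2 < 0, we have sqrt(a^2) = |-2| = 2, not a = -2.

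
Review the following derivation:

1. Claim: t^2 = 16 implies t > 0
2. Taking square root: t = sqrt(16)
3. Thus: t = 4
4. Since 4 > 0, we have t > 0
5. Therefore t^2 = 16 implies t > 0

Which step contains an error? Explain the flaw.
Step 2: Taking square root: t = sqrt(16)

Step 2 takes the square root and assumes the positive root only. The equation t^2 = 16 actually has two solutions: t = 4 and t = -4. The proof silently assumes t > 0 without justification, then uses this assumption to conclude t > 0, which is circular. The counterexample t = -4 shows the claim is false.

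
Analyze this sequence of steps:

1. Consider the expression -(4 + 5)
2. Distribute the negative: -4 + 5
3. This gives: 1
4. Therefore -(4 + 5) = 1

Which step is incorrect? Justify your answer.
Step 2: Distribute the negative: -4 + 5

Step 2 incorrectly distributes the negative sign. The correct distribution is -(4 + 5) = -4 - 5 = -9. The negative must be applied to both terms, not just the first. The error treats -(4 + 5) as -4 + 5, which equals 1 instead of -9.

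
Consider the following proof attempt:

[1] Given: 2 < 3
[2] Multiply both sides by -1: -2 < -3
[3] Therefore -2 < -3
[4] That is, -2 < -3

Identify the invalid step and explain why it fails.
Step 2: Multiply both sides by -1: -2 < -3

Step 2 multiplies both sides by -1 but fails to reverse the inequality sign. When multiplying (or dividing) an inequality by a negative number, the direction must be reversed. Since 2 < 3, we should get -2 > -3, i.e., -2 > -3.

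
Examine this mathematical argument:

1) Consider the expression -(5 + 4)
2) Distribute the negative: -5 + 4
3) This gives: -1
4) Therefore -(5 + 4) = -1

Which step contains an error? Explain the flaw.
Step 2: Distribute the negative: -5 + 4

Step 2 incorrectly distributes the negative sign. The correct distribution is -(5 + 4) = -5 - 4 = -9. The negative must be applied to both terms, not just the first. The error treats -(5 + 4) as -5 + 4, which equals -1 instead of -9.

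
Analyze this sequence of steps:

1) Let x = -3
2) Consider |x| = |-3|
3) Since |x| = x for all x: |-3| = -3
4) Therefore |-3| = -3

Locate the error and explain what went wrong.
Step 3: Since |x| = x for all x: |-3| = -3

Step 3 incorrectly states that |x| = x for all x. The correct definition is |x| = x when x >= 0, and |x| = -x when x < 0. Since -3 < 0, we have |-3| = -(-3) = 3, not -3.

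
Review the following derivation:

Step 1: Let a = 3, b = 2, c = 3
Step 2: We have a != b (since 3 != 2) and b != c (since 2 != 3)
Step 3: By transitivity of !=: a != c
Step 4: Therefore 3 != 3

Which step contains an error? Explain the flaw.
Step 3: By transitivity of !=: a != c

Step 3 incorrectly applies transitivity to the '!=' relation. Transitivity states: if a R b and b R c, then a R c. However, '!=' is not transitive. Counterexample: 3 != 2 and 2 != 3, but 3 = 3 (both equal 3). Transitivity holds for relations like <, <=, =, but not for !=.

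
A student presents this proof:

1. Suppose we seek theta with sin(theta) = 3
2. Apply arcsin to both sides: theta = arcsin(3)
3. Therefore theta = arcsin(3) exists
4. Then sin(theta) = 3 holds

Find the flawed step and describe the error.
Step 2: Apply arcsin to both sides: theta = arcsin(3)

Step 2 applies arcsin to 3. However, arcsin(x) is only defined for x in [-1, 1] because sin(theta) can only produce values in that range. Since |3| > 1, arcsin(3) is undefined. There is no angle whose sine equals 3.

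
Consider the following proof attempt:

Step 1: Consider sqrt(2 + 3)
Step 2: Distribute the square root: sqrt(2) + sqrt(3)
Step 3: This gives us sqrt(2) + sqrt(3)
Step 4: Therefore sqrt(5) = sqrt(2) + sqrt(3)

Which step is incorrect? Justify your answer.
Step 2: Distribute the square root: sqrt(2) + sqrt(3)

Step 2 incorrectly 'distributes' the square root over addition. The square root function does not distribute: sqrt(a + b) ≠ sqrt(a) + sqrt(b). In fact, sqrt(2 + 3) = sqrt(5) ≈ 2.2361, while sqrt(2) + sqrt(3) ≈ 3.1463.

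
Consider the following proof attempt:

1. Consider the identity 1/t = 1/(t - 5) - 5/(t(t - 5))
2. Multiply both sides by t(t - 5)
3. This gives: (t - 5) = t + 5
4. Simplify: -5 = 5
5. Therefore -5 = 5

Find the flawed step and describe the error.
Step 3: This gives: (t - 5) = t + 5

Step 3 makes a sign error when clearing denominators. Multiplying -5/(t(t - 5)) by t(t - 5) gives -5, not +5. The correct result is (t - 5) = t - 5, which is trivially true, not (t - 5) = t + 5. (Step 1 is a valid identity: 1/(t - 5) - 5/(t(t - 5)) = (t - 5)/(t(t - 5)) = 1/t.)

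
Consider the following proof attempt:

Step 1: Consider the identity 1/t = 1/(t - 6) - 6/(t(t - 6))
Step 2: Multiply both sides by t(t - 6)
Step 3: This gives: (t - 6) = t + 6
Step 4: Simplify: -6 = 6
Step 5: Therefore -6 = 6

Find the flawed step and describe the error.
Step 3: This gives: (t - 6) = t + 6

Step 3 makes a sign error when clearing denominators. Multiplying -6/(t(t - 6)) by t(t - 6) gives -6, not +6. The correct result is (t - 6) = t - 6, which is trivially true, not (t - 6) = t + 6. (Step 1 is a valid identity: 1/(t - 6) - 6/(t(t - 6)) = (t - 6)/(t(t - 6)) = 1/t.)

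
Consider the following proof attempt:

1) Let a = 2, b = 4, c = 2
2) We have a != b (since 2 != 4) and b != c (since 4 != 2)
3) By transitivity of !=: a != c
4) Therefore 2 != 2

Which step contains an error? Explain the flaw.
Step 3: By transitivity of !=: a != c

Step 3 incorrectly applies transitivity to the '!=' relation. Transitivity states: if a R b and b R c, then a R c. However, '!=' is not transitive. Counterexample: 2 != 4 and 4 != 2, but 2 = 2 (both equal 2). Transitivity holds for relations like <, <=, =, but not for !=.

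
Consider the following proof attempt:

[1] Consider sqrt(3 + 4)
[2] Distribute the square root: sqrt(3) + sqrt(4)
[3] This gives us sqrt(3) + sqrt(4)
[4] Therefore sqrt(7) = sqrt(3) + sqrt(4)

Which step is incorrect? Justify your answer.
Step 2: Distribute the square root: sqrt(3) + sqrt(4)

Step 2 incorrectly 'distributes' the square root over addition. The square root function does not distribute: sqrt(a + b) ≠ sqrt(a) + sqrt(b). In fact, sqrt(3 + 4) = sqrt(7) ≈ 2.6458, while sqrt(3) + sqrt(4) ≈ 3.7321.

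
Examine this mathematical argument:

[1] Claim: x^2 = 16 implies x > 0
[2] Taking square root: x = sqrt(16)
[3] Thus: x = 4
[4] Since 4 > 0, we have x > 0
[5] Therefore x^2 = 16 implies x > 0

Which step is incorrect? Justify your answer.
Step 2: Taking square root: x = sqrt(16)

Step 2 takes the square root and assumes the positive root only. The equation x^2 = 16 actually has two solutions: x = 4 and x = -4. The proof silently assumes x > 0 without justification, then uses this assumption to conclude x > 0, which is circular. The counterexample x = -4 shows the claim is false.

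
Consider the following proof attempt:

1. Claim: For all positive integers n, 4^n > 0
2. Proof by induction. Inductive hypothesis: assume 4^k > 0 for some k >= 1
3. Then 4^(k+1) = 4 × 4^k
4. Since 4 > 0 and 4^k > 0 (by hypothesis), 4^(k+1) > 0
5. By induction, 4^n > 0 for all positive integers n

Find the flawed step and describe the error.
Step 5: By induction, 4^n > 0 for all positive integers n

Step 5 concludes the proof by induction, but no base case was ever established. A valid induction proof requires: (1) a base case proving 4^1 > 0, and (2) an inductive step showing IF 4^k > 0 THEN 4^(k+1) > 0. Steps 2-4 correctly establish the inductive step, but without the base case the conclusion in step 5 does not follow.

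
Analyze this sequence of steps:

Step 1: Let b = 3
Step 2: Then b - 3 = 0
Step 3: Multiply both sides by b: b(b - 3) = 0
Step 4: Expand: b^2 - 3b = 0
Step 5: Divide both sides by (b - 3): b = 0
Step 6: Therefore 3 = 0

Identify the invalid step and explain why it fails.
Step 5: Divide both sides by (b - 3): b = 0

Step 5 divides both sides by (b - 3). However, since b = 3, we have (b - 3) = 0. Division by zero is undefined, making this step invalid.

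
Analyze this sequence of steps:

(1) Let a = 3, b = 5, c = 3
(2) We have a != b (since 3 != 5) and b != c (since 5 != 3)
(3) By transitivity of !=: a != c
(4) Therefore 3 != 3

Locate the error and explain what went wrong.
Step 3: By transitivity of !=: a != c

Step 3 incorrectly applies transitivity to the '!=' relation. Transitivity states: if a R b and b R c, then a R c. However, '!=' is not transitive. Counterexample: 3 != 5 and 5 != 3, but 3 = 3 (both equal 3). Transitivity holds for relations like <, <=, =, but not for !=.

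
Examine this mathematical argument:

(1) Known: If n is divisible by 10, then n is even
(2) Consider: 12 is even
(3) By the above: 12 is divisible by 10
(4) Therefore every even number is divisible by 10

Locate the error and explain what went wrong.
Step 3: By the above: 12 is divisible by 10

Step 3 commits the fallacy of affirming the consequent. The known fact 'divisible by 10 → even' does NOT imply 'even → divisible by 10'. That would be the converse, which is false. For example, 12 is even but 12 ÷ 10 = 1.20, which is not an integer.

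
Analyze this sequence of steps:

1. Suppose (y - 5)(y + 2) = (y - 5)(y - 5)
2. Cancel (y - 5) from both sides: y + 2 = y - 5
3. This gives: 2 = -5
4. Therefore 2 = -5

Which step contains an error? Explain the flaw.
Step 2: Cancel (y - 5) from both sides: y + 2 = y - 5

Step 2 cancels (y - 5) from both sides. This is only valid if (y - 5) ≠ 0, i.e., y ≠ 5. When y = 5, both sides equal zero regardless of the other factors. The correct approach requires considering y = 5 as a separate case.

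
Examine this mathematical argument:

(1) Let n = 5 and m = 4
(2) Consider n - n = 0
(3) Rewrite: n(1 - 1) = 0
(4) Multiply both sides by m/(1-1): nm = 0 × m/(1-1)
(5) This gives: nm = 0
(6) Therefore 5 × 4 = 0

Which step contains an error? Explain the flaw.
Step 4: Multiply both sides by m/(1-1): nm = 0 × m/(1-1)

Step 4 multiplies both sides by m/(1-1). However, 1-1 = 0, so this is multiplication by m/0, which is undefined. We cannot multiply by an undefined expression.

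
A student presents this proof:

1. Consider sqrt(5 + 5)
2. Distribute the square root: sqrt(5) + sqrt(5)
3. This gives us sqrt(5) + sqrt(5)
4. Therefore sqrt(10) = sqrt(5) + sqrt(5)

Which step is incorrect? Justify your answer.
Step 2: Distribute the square root: sqrt(5) + sqrt(5)

Step 2 incorrectly 'distributes' the square root over addition. The square root function does not distribute: sqrt(a + b) ≠ sqrt(a) + sqrt(b). In fact, sqrt(5 + 5) = sqrt(10) ≈ 3.1623, while sqrt(5) + sqrt(5) ≈ 4.4721.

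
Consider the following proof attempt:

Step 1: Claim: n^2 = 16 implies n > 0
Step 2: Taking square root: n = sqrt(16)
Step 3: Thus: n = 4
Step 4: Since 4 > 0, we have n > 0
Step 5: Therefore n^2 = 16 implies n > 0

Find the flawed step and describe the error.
Step 2: Taking square root: n = sqrt(16)

Step 2 takes the square root and assumes the positive root only. The equation n^2 = 16 actually has two solutions: n = 4 and n = -4. The proof silently assumes n > 0 without justification, then uses this assumption to conclude n > 0, which is circular. The counterexample n = -4 shows the claim is false.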